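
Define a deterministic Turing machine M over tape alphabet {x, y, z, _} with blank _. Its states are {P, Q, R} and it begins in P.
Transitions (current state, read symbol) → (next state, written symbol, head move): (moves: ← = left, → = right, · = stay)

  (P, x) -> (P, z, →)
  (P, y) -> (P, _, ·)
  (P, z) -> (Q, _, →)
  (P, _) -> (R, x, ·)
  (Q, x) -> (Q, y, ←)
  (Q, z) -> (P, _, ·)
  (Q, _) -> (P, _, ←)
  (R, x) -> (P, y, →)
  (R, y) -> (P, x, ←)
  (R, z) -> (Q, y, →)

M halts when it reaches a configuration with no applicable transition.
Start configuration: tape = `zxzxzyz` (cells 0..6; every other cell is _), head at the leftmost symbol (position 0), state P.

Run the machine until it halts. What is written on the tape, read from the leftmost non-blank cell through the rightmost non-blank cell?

state=P head=0 tape=_[z]xzxzyz   (P,z)→(Q,_,→)
state=Q head=1 tape=__[x]zxzyz   (Q,x)→(Q,y,←)
state=Q head=0 tape=_[_]yzxzyz   (Q,_)→(P,_,←)
state=P head=-1 tape=[_]_yzxzyz   (P,_)→(R,x,·)
state=R head=-1 tape=[x]_yzxzyz   (R,x)→(P,y,→)
state=P head=0 tape=y[_]yzxzyz   (P,_)→(R,x,·)
state=R head=0 tape=y[x]yzxzyz   (R,x)→(P,y,→)
state=P head=1 tape=yy[y]zxzyz   (P,y)→(P,_,·)
state=P head=1 tape=yy[_]zxzyz   (P,_)→(R,x,·)
state=R head=1 tape=yy[x]zxzyz   (R,x)→(P,y,→)
state=P head=2 tape=yyy[z]xzyz   (P,z)→(Q,_,→)
state=Q head=3 tape=yyy_[x]zyz   (Q,x)→(Q,y,←)
state=Q head=2 tape=yyy[_]yzyz   (Q,_)→(P,_,←)
state=P head=1 tape=yy[y]_yzyz   (P,y)→(P,_,·)
state=P head=1 tape=yy[_]_yzyz   (P,_)→(R,x,·)
state=R head=1 tape=yy[x]_yzyz   (R,x)→(P,y,→)
state=P head=2 tape=yyy[_]yzyz   (P,_)→(R,x,·)
state=R head=2 tape=yyy[x]yzyz   (R,x)→(P,y,→)
state=P head=3 tape=yyyy[y]zyz   (P,y)→(P,_,·)
state=P head=3 tape=yyyy[_]zyz   (P,_)→(R,x,·)
state=R head=3 tape=yyyy[x]zyz   (R,x)→(P,y,→)
state=P head=4 tape=yyyyy[z]yz   (P,z)→(Q,_,→)
state=Q head=5 tape=yyyyy_[y]z
The non-blank tape span at halt is yyyyy_yz.

yyyyy_yz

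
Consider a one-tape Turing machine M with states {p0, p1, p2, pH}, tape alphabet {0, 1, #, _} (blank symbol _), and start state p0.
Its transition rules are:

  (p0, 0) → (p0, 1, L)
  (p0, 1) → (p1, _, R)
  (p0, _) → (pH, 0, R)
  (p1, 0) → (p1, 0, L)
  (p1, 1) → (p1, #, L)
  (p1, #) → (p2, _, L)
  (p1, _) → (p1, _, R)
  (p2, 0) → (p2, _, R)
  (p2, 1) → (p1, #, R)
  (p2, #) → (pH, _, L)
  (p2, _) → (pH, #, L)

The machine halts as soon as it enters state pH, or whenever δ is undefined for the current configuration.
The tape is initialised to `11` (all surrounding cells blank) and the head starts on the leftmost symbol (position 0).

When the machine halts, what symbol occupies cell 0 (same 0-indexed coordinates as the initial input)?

p0 | _[1]1   read 1 → write _, move R, go to p1
p1 | __[1]   read 1 → write #, move L, go to p1
p1 | _[_]#   read _ → write _, move R, go to p1
p1 | __[#]   read # → write _, move L, go to p2
p2 | _[_]_   read _ → write #, move L, go to pH
pH | [_]#_
Cell 0 holds # when M halts.

#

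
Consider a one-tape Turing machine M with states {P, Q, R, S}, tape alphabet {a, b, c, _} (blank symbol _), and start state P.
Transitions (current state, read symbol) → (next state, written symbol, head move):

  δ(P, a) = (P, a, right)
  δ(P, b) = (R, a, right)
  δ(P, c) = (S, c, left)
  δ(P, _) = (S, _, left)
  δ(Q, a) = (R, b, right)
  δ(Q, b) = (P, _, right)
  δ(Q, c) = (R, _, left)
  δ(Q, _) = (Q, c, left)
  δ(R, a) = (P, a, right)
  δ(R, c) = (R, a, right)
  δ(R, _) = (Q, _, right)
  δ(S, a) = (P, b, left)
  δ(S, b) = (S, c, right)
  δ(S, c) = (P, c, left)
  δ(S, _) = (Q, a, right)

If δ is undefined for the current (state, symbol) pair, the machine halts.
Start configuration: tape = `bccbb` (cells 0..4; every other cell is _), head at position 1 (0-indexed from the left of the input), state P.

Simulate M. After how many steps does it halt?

14

state=P head=1 tape=___b[c]cbb   (P,c)→(S,c,left)
state=S head=0 tape=___[b]ccbb   (S,b)→(S,c,right)
state=S head=1 tape=___c[c]cbb   (S,c)→(P,c,left)
state=P head=0 tape=___[c]ccbb   (P,c)→(S,c,left)
state=S head=-1 tape=__[_]cccbb   (S,_)→(Q,a,right)
state=Q head=0 tape=__a[c]ccbb   (Q,c)→(R,_,left)
state=R head=-1 tape=__[a]_ccbb   (R,a)→(P,a,right)
state=P head=0 tape=__a[_]ccbb   (P,_)→(S,_,left)
state=S head=-1 tape=__[a]_ccbb   (S,a)→(P,b,left)
state=P head=-2 tape=_[_]b_ccbb   (P,_)→(S,_,left)
state=S head=-3 tape=[_]_b_ccbb   (S,_)→(Q,a,right)
state=Q head=-2 tape=a[_]b_ccbb   (Q,_)→(Q,c,left)
state=Q head=-3 tape=[a]cb_ccbb   (Q,a)→(R,b,right)
state=R head=-2 tape=b[c]b_ccbb   (R,c)→(R,a,right)
state=R head=-1 tape=ba[b]_ccbb
M halts after 14 transitions.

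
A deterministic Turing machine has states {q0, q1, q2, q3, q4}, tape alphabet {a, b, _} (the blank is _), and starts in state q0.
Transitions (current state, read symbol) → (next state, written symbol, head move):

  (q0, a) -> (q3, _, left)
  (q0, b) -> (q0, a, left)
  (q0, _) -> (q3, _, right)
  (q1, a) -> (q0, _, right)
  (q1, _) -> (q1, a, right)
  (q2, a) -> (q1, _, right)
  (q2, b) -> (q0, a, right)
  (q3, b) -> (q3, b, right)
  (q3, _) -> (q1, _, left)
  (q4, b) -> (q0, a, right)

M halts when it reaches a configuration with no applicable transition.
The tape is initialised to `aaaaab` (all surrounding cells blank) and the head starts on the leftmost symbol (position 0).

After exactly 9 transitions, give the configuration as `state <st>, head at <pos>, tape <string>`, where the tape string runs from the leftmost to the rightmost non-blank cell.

state q0, head at 1, tape aa___aab

q0 | __[a]aaaab   read a → write _, move left, go to q3
q3 | _[_]_aaaab   read _ → write _, move left, go to q1
q1 | [_]__aaaab   read _ → write a, move right, go to q1
q1 | a[_]_aaaab   read _ → write a, move right, go to q1
q1 | aa[_]aaaab   read _ → write a, move right, go to q1
q1 | aaa[a]aaab   read a → write _, move right, go to q0
q0 | aaa_[a]aab   read a → write _, move left, go to q3
q3 | aaa[_]_aab   read _ → write _, move left, go to q1
q1 | aa[a]__aab   read a → write _, move right, go to q0
q0 | aa_[_]_aab
After 9 steps: state q0, head at 1, tape aa___aab.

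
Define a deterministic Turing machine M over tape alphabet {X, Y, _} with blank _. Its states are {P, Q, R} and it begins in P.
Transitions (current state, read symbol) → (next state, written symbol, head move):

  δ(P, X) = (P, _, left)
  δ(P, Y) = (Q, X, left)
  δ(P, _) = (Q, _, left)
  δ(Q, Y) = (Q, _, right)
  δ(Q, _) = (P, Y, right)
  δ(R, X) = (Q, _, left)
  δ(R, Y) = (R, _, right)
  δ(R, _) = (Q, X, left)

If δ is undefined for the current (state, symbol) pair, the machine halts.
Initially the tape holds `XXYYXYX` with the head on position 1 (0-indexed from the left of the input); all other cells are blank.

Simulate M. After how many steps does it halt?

P | __X[X]YYXYX   read X → write _, move left, go to P
P | __[X]_YYXYX   read X → write _, move left, go to P
P | _[_]__YYXYX   read _ → write _, move left, go to Q
Q | [_]___YYXYX   read _ → write Y, move right, go to P
P | Y[_]__YYXYX   read _ → write _, move left, go to Q
Q | [Y]___YYXYX   read Y → write _, move right, go to Q
Q | _[_]__YYXYX   read _ → write Y, move right, go to P
P | _Y[_]_YYXYX   read _ → write _, move left, go to Q
Q | _[Y]__YYXYX   read Y → write _, move right, go to Q
Q | __[_]_YYXYX   read _ → write Y, move right, go to P
P | __Y[_]YYXYX   read _ → write _, move left, go to Q
Q | __[Y]_YYXYX   read Y → write _, move right, go to Q
Q | ___[_]YYXYX   read _ → write Y, move right, go to P
P | ___Y[Y]YXYX   read Y → write X, move left, go to Q
Q | ___[Y]XYXYX   read Y → write _, move right, go to Q
Q | ____[X]YXYX
M halts after 15 transitions.

15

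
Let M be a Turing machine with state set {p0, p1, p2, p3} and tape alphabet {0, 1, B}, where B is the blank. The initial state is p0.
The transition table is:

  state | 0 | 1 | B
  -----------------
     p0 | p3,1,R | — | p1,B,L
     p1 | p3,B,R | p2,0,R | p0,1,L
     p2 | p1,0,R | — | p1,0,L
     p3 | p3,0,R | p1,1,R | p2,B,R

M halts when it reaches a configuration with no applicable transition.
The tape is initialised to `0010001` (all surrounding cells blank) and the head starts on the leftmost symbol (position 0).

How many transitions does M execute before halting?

8

p0 | [0]010001B   read 0 → write 1, move R, go to p3
p3 | 1[0]10001B   read 0 → write 0, move R, go to p3
p3 | 10[1]0001B   read 1 → write 1, move R, go to p1
p1 | 101[0]001B   read 0 → write B, move R, go to p3
p3 | 101B[0]01B   read 0 → write 0, move R, go to p3
p3 | 101B0[0]1B   read 0 → write 0, move R, go to p3
p3 | 101B00[1]B   read 1 → write 1, move R, go to p1
p1 | 101B001[B]   read B → write 1, move L, go to p0
p0 | 101B00[1]1
M halts after 8 transitions.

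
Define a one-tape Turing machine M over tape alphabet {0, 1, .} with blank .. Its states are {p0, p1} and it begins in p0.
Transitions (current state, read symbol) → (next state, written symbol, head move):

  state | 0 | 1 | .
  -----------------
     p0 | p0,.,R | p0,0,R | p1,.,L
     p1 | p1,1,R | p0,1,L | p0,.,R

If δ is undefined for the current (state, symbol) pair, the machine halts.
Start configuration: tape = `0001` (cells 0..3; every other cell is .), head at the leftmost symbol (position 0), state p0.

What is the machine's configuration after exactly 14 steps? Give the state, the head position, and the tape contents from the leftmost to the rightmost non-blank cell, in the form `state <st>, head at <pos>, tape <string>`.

p0 | [0]001..   read 0 → write ., move R, go to p0
p0 | .[0]01..   read 0 → write ., move R, go to p0
p0 | ..[0]1..   read 0 → write ., move R, go to p0
p0 | ...[1]..   read 1 → write 0, move R, go to p0
p0 | ...0[.].   read . → write ., move L, go to p1
p1 | ...[0]..   read 0 → write 1, move R, go to p1
p1 | ...1[.].   read . → write ., move R, go to p0
p0 | ...1.[.]   read . → write ., move L, go to p1
p1 | ...1[.].   read . → write ., move R, go to p0
p0 | ...1.[.]   read . → write ., move L, go to p1
p1 | ...1[.].   read . → write ., move R, go to p0
p0 | ...1.[.]   read . → write ., move L, go to p1
p1 | ...1[.].   read . → write ., move R, go to p0
p0 | ...1.[.]   read . → write ., move L, go to p1
p1 | ...1[.].
After 14 steps: state p1, head at 4, tape 1.

state p1, head at 4, tape 1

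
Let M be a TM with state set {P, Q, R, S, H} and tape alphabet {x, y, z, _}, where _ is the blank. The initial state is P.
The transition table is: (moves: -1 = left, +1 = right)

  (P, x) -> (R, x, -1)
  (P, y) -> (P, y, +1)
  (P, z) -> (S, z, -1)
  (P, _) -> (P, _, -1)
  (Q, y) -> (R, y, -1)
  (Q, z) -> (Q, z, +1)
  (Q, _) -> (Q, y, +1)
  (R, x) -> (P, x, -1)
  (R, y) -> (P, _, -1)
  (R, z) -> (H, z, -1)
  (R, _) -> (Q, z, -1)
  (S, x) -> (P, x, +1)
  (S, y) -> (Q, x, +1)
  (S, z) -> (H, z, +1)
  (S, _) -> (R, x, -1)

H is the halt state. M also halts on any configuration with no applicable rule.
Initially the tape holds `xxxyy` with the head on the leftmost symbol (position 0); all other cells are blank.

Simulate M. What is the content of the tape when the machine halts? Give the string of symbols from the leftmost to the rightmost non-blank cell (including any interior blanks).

yzxxxyy

state=P head=0 tape=__[x]xxyy   (P,x)→(R,x,-1)
state=R head=-1 tape=_[_]xxxyy   (R,_)→(Q,z,-1)
state=Q head=-2 tape=[_]zxxxyy   (Q,_)→(Q,y,+1)
state=Q head=-1 tape=y[z]xxxyy   (Q,z)→(Q,z,+1)
state=Q head=0 tape=yz[x]xxyy
The non-blank tape span at halt is yzxxxyy.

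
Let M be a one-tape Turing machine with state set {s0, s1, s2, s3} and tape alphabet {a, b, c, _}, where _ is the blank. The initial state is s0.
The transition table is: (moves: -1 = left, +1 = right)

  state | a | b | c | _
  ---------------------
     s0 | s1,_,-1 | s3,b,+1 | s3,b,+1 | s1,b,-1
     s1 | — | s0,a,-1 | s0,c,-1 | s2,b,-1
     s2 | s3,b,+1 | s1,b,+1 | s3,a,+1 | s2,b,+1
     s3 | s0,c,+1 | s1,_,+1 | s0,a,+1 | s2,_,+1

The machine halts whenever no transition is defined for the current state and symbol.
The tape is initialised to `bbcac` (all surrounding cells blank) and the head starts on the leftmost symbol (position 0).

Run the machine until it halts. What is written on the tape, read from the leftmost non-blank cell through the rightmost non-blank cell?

bbabbcac

state=s0 head=0 tape=___[b]bcac   (s0,b)→(s3,b,+1)
state=s3 head=1 tape=___b[b]cac   (s3,b)→(s1,_,+1)
state=s1 head=2 tape=___b_[c]ac   (s1,c)→(s0,c,-1)
state=s0 head=1 tape=___b[_]cac   (s0,_)→(s1,b,-1)
state=s1 head=0 tape=___[b]bcac   (s1,b)→(s0,a,-1)
state=s0 head=-1 tape=__[_]abcac   (s0,_)→(s1,b,-1)
state=s1 head=-2 tape=_[_]babcac   (s1,_)→(s2,b,-1)
state=s2 head=-3 tape=[_]bbabcac   (s2,_)→(s2,b,+1)
state=s2 head=-2 tape=b[b]babcac   (s2,b)→(s1,b,+1)
state=s1 head=-1 tape=bb[b]abcac   (s1,b)→(s0,a,-1)
state=s0 head=-2 tape=b[b]aabcac   (s0,b)→(s3,b,+1)
state=s3 head=-1 tape=bb[a]abcac   (s3,a)→(s0,c,+1)
state=s0 head=0 tape=bbc[a]bcac   (s0,a)→(s1,_,-1)
state=s1 head=-1 tape=bb[c]_bcac   (s1,c)→(s0,c,-1)
state=s0 head=-2 tape=b[b]c_bcac   (s0,b)→(s3,b,+1)
state=s3 head=-1 tape=bb[c]_bcac   (s3,c)→(s0,a,+1)
state=s0 head=0 tape=bba[_]bcac   (s0,_)→(s1,b,-1)
state=s1 head=-1 tape=bb[a]bbcac
The non-blank tape span at halt is bbabbcac.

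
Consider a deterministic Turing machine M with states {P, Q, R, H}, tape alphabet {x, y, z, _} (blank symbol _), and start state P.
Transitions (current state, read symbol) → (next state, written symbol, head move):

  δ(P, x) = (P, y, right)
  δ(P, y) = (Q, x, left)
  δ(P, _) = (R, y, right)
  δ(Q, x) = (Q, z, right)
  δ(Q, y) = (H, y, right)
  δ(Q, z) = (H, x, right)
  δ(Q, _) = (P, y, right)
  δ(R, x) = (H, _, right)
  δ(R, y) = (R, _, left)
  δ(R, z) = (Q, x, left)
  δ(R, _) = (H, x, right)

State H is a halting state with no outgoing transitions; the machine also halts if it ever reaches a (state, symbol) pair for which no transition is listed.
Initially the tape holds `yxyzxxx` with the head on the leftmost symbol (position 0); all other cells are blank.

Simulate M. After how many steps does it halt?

6

P | _[y]xyzxxx   read y → write x, move left, go to Q
Q | [_]xxyzxxx   read _ → write y, move right, go to P
P | y[x]xyzxxx   read x → write y, move right, go to P
P | yy[x]yzxxx   read x → write y, move right, go to P
P | yyy[y]zxxx   read y → write x, move left, go to Q
Q | yy[y]xzxxx   read y → write y, move right, go to H
H | yyy[x]zxxx
M halts after 6 transitions.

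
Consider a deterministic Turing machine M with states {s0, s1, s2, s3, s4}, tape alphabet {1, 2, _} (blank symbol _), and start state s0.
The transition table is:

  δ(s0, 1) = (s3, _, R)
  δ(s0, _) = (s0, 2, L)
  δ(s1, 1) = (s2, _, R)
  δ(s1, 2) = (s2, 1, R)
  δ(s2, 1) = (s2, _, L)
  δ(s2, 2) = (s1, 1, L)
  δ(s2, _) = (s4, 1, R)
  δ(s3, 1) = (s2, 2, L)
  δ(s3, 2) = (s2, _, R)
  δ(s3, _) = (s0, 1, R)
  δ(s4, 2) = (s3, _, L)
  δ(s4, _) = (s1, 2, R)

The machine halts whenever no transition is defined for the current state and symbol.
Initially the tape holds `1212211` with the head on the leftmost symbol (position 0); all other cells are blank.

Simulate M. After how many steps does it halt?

15

state=s0 head=0 tape=[1]212211_   (s0,1)→(s3,_,R)
state=s3 head=1 tape=_[2]12211_   (s3,2)→(s2,_,R)
state=s2 head=2 tape=__[1]2211_   (s2,1)→(s2,_,L)
state=s2 head=1 tape=_[_]_2211_   (s2,_)→(s4,1,R)
state=s4 head=2 tape=_1[_]2211_   (s4,_)→(s1,2,R)
state=s1 head=3 tape=_12[2]211_   (s1,2)→(s2,1,R)
state=s2 head=4 tape=_121[2]11_   (s2,2)→(s1,1,L)
state=s1 head=3 tape=_12[1]111_   (s1,1)→(s2,_,R)
state=s2 head=4 tape=_12_[1]11_   (s2,1)→(s2,_,L)
state=s2 head=3 tape=_12[_]_11_   (s2,_)→(s4,1,R)
state=s4 head=4 tape=_121[_]11_   (s4,_)→(s1,2,R)
state=s1 head=5 tape=_1212[1]1_   (s1,1)→(s2,_,R)
state=s2 head=6 tape=_1212_[1]_   (s2,1)→(s2,_,L)
state=s2 head=5 tape=_1212[_]__   (s2,_)→(s4,1,R)
state=s4 head=6 tape=_12121[_]_   (s4,_)→(s1,2,R)
state=s1 head=7 tape=_121212[_]
M halts after 15 transitions.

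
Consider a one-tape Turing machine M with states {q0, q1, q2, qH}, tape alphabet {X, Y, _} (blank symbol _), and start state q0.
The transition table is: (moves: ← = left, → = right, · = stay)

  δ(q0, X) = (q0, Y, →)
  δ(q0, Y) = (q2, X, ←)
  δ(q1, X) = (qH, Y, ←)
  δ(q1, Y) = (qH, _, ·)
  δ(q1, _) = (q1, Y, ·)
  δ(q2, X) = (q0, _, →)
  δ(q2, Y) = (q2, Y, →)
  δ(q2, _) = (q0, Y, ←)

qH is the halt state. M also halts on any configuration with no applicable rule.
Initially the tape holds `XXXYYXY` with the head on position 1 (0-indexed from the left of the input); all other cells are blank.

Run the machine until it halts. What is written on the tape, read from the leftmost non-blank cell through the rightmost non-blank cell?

state=q0 head=1 tape=X[X]XYYXY_   (q0,X)→(q0,Y,→)
state=q0 head=2 tape=XY[X]YYXY_   (q0,X)→(q0,Y,→)
state=q0 head=3 tape=XYY[Y]YXY_   (q0,Y)→(q2,X,←)
state=q2 head=2 tape=XY[Y]XYXY_   (q2,Y)→(q2,Y,→)
state=q2 head=3 tape=XYY[X]YXY_   (q2,X)→(q0,_,→)
state=q0 head=4 tape=XYY_[Y]XY_   (q0,Y)→(q2,X,←)
state=q2 head=3 tape=XYY[_]XXY_   (q2,_)→(q0,Y,←)
state=q0 head=2 tape=XY[Y]YXXY_   (q0,Y)→(q2,X,←)
state=q2 head=1 tape=X[Y]XYXXY_   (q2,Y)→(q2,Y,→)
state=q2 head=2 tape=XY[X]YXXY_   (q2,X)→(q0,_,→)
state=q0 head=3 tape=XY_[Y]XXY_   (q0,Y)→(q2,X,←)
state=q2 head=2 tape=XY[_]XXXY_   (q2,_)→(q0,Y,←)
state=q0 head=1 tape=X[Y]YXXXY_   (q0,Y)→(q2,X,←)
state=q2 head=0 tape=[X]XYXXXY_   (q2,X)→(q0,_,→)
state=q0 head=1 tape=_[X]YXXXY_   (q0,X)→(q0,Y,→)
state=q0 head=2 tape=_Y[Y]XXXY_   (q0,Y)→(q2,X,←)
state=q2 head=1 tape=_[Y]XXXXY_   (q2,Y)→(q2,Y,→)
state=q2 head=2 tape=_Y[X]XXXY_   (q2,X)→(q0,_,→)
state=q0 head=3 tape=_Y_[X]XXY_   (q0,X)→(q0,Y,→)
state=q0 head=4 tape=_Y_Y[X]XY_   (q0,X)→(q0,Y,→)
state=q0 head=5 tape=_Y_YY[X]Y_   (q0,X)→(q0,Y,→)
state=q0 head=6 tape=_Y_YYY[Y]_   (q0,Y)→(q2,X,←)
state=q2 head=5 tape=_Y_YY[Y]X_   (q2,Y)→(q2,Y,→)
state=q2 head=6 tape=_Y_YYY[X]_   (q2,X)→(q0,_,→)
state=q0 head=7 tape=_Y_YYY_[_]
The non-blank tape span at halt is Y_YYY.

Y_YYY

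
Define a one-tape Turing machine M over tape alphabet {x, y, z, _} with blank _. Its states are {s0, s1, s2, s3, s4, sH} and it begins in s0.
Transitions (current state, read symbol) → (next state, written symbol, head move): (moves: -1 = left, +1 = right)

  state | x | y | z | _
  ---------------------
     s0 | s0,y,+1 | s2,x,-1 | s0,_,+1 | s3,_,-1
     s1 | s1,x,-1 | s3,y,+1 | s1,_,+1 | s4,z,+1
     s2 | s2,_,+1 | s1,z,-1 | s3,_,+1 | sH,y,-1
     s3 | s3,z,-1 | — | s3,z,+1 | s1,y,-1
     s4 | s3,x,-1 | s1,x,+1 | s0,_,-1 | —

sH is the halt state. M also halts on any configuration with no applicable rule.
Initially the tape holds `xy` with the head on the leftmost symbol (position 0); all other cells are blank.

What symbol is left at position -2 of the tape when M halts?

state=s0 head=0 tape=__[x]y__   (s0,x)→(s0,y,+1)
state=s0 head=1 tape=__y[y]__   (s0,y)→(s2,x,-1)
state=s2 head=0 tape=__[y]x__   (s2,y)→(s1,z,-1)
state=s1 head=-1 tape=_[_]zx__   (s1,_)→(s4,z,+1)
state=s4 head=0 tape=_z[z]x__   (s4,z)→(s0,_,-1)
state=s0 head=-1 tape=_[z]_x__   (s0,z)→(s0,_,+1)
state=s0 head=0 tape=__[_]x__   (s0,_)→(s3,_,-1)
state=s3 head=-1 tape=_[_]_x__   (s3,_)→(s1,y,-1)
state=s1 head=-2 tape=[_]y_x__   (s1,_)→(s4,z,+1)
state=s4 head=-1 tape=z[y]_x__   (s4,y)→(s1,x,+1)
state=s1 head=0 tape=zx[_]x__   (s1,_)→(s4,z,+1)
state=s4 head=1 tape=zxz[x]__   (s4,x)→(s3,x,-1)
state=s3 head=0 tape=zx[z]x__   (s3,z)→(s3,z,+1)
state=s3 head=1 tape=zxz[x]__   (s3,x)→(s3,z,-1)
state=s3 head=0 tape=zx[z]z__   (s3,z)→(s3,z,+1)
state=s3 head=1 tape=zxz[z]__   (s3,z)→(s3,z,+1)
state=s3 head=2 tape=zxzz[_]_   (s3,_)→(s1,y,-1)
state=s1 head=1 tape=zxz[z]y_   (s1,z)→(s1,_,+1)
state=s1 head=2 tape=zxz_[y]_   (s1,y)→(s3,y,+1)
state=s3 head=3 tape=zxz_y[_]   (s3,_)→(s1,y,-1)
state=s1 head=2 tape=zxz_[y]y   (s1,y)→(s3,y,+1)
state=s3 head=3 tape=zxz_y[y]
Cell -2 holds z when M halts.

z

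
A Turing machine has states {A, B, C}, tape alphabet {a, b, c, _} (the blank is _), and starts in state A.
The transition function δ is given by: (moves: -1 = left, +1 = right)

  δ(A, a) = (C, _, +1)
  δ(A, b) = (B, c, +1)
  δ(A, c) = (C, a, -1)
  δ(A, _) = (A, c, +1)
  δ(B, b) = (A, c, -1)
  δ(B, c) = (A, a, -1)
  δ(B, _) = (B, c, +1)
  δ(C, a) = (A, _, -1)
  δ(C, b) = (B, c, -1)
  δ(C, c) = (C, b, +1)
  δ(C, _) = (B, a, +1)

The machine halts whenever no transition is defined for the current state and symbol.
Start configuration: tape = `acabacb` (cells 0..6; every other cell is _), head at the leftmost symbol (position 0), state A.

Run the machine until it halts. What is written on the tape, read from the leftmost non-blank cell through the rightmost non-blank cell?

ccaacb

state=A head=0 tape=[a]cabacb   (A,a)→(C,_,+1)
state=C head=1 tape=_[c]abacb   (C,c)→(C,b,+1)
state=C head=2 tape=_b[a]bacb   (C,a)→(A,_,-1)
state=A head=1 tape=_[b]_bacb   (A,b)→(B,c,+1)
state=B head=2 tape=_c[_]bacb   (B,_)→(B,c,+1)
state=B head=3 tape=_cc[b]acb   (B,b)→(A,c,-1)
state=A head=2 tape=_c[c]cacb   (A,c)→(C,a,-1)
state=C head=1 tape=_[c]acacb   (C,c)→(C,b,+1)
state=C head=2 tape=_b[a]cacb   (C,a)→(A,_,-1)
state=A head=1 tape=_[b]_cacb   (A,b)→(B,c,+1)
state=B head=2 tape=_c[_]cacb   (B,_)→(B,c,+1)
state=B head=3 tape=_cc[c]acb   (B,c)→(A,a,-1)
state=A head=2 tape=_c[c]aacb   (A,c)→(C,a,-1)
state=C head=1 tape=_[c]aaacb   (C,c)→(C,b,+1)
state=C head=2 tape=_b[a]aacb   (C,a)→(A,_,-1)
state=A head=1 tape=_[b]_aacb   (A,b)→(B,c,+1)
state=B head=2 tape=_c[_]aacb   (B,_)→(B,c,+1)
state=B head=3 tape=_cc[a]acb
The non-blank tape span at halt is ccaacb.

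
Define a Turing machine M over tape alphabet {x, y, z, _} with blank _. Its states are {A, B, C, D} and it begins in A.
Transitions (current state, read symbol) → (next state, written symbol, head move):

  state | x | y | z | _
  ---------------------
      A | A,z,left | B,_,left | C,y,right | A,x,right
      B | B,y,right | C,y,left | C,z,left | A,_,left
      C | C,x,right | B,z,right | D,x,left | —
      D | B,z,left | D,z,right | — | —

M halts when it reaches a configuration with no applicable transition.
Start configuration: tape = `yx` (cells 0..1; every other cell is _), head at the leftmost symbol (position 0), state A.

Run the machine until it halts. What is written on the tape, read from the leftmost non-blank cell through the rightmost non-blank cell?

state=A head=0 tape=______[y]x   (A,y)→(B,_,left)
state=B head=-1 tape=_____[_]_x   (B,_)→(A,_,left)
state=A head=-2 tape=____[_]__x   (A,_)→(A,x,right)
state=A head=-1 tape=____x[_]_x   (A,_)→(A,x,right)
state=A head=0 tape=____xx[_]x   (A,_)→(A,x,right)
state=A head=1 tape=____xxx[x]   (A,x)→(A,z,left)
state=A head=0 tape=____xx[x]z   (A,x)→(A,z,left)
state=A head=-1 tape=____x[x]zz   (A,x)→(A,z,left)
state=A head=-2 tape=____[x]zzz   (A,x)→(A,z,left)
state=A head=-3 tape=___[_]zzzz   (A,_)→(A,x,right)
state=A head=-2 tape=___x[z]zzz   (A,z)→(C,y,right)
state=C head=-1 tape=___xy[z]zz   (C,z)→(D,x,left)
state=D head=-2 tape=___x[y]xzz   (D,y)→(D,z,right)
state=D head=-1 tape=___xz[x]zz   (D,x)→(B,z,left)
state=B head=-2 tape=___x[z]zzz   (B,z)→(C,z,left)
state=C head=-3 tape=___[x]zzzz   (C,x)→(C,x,right)
state=C head=-2 tape=___x[z]zzz   (C,z)→(D,x,left)
state=D head=-3 tape=___[x]xzzz   (D,x)→(B,z,left)
state=B head=-4 tape=__[_]zxzzz   (B,_)→(A,_,left)
state=A head=-5 tape=_[_]_zxzzz   (A,_)→(A,x,right)
state=A head=-4 tape=_x[_]zxzzz   (A,_)→(A,x,right)
state=A head=-3 tape=_xx[z]xzzz   (A,z)→(C,y,right)
state=C head=-2 tape=_xxy[x]zzz   (C,x)→(C,x,right)
state=C head=-1 tape=_xxyx[z]zz   (C,z)→(D,x,left)
state=D head=-2 tape=_xxy[x]xzz   (D,x)→(B,z,left)
state=B head=-3 tape=_xx[y]zxzz   (B,y)→(C,y,left)
state=C head=-4 tape=_x[x]yzxzz   (C,x)→(C,x,right)
state=C head=-3 tape=_xx[y]zxzz   (C,y)→(B,z,right)
state=B head=-2 tape=_xxz[z]xzz   (B,z)→(C,z,left)
state=C head=-3 tape=_xx[z]zxzz   (C,z)→(D,x,left)
state=D head=-4 tape=_x[x]xzxzz   (D,x)→(B,z,left)
state=B head=-5 tape=_[x]zxzxzz   (B,x)→(B,y,right)
state=B head=-4 tape=_y[z]xzxzz   (B,z)→(C,z,left)
state=C head=-5 tape=_[y]zxzxzz   (C,y)→(B,z,right)
state=B head=-4 tape=_z[z]xzxzz   (B,z)→(C,z,left)
state=C head=-5 tape=_[z]zxzxzz   (C,z)→(D,x,left)
state=D head=-6 tape=[_]xzxzxzz
The non-blank tape span at halt is xzxzxzz.

xzxzxzz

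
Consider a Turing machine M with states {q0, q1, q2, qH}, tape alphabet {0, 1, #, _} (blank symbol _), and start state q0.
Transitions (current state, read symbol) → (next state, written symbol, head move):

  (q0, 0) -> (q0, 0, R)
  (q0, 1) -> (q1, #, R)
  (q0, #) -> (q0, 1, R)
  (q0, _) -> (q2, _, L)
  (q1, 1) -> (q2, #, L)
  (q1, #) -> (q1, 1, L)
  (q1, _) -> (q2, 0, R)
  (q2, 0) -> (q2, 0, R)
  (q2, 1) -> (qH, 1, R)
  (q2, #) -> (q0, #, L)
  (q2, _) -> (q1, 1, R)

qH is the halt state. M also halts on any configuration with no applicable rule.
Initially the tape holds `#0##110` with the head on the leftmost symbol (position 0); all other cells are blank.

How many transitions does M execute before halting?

21

q0 | [#]0##110   read # → write 1, move R, go to q0
q0 | 1[0]##110   read 0 → write 0, move R, go to q0
q0 | 10[#]#110   read # → write 1, move R, go to q0
q0 | 101[#]110   read # → write 1, move R, go to q0
q0 | 1011[1]10   read 1 → write #, move R, go to q1
q1 | 1011#[1]0   read 1 → write #, move L, go to q2
q2 | 1011[#]#0   read # → write #, move L, go to q0
q0 | 101[1]##0   read 1 → write #, move R, go to q1
q1 | 101#[#]#0   read # → write 1, move L, go to q1
q1 | 101[#]1#0   read # → write 1, move L, go to q1
q1 | 10[1]11#0   read 1 → write #, move L, go to q2
q2 | 1[0]#11#0   read 0 → write 0, move R, go to q2
q2 | 10[#]11#0   read # → write #, move L, go to q0
q0 | 1[0]#11#0   read 0 → write 0, move R, go to q0
q0 | 10[#]11#0   read # → write 1, move R, go to q0
q0 | 101[1]1#0   read 1 → write #, move R, go to q1
q1 | 101#[1]#0   read 1 → write #, move L, go to q2
q2 | 101[#]##0   read # → write #, move L, go to q0
q0 | 10[1]###0   read 1 → write #, move R, go to q1
q1 | 10#[#]##0   read # → write 1, move L, go to q1
q1 | 10[#]1##0   read # → write 1, move L, go to q1
q1 | 1[0]11##0
M halts after 21 transitions.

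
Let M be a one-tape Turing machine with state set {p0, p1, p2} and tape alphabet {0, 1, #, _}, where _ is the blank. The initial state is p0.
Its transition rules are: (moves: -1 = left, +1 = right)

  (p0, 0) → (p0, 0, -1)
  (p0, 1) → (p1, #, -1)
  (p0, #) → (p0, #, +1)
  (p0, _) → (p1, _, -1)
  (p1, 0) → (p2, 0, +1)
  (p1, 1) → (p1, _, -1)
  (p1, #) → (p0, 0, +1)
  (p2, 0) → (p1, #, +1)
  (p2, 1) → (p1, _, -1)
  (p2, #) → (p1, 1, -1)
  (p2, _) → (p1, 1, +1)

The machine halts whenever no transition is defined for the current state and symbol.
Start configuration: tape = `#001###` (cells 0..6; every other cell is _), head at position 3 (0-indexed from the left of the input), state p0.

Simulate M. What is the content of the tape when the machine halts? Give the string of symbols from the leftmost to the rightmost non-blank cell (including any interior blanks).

#0010#01

state=p0 head=3 tape=#00[1]###__   (p0,1)→(p1,#,-1)
state=p1 head=2 tape=#0[0]####__   (p1,0)→(p2,0,+1)
state=p2 head=3 tape=#00[#]###__   (p2,#)→(p1,1,-1)
state=p1 head=2 tape=#0[0]1###__   (p1,0)→(p2,0,+1)
state=p2 head=3 tape=#00[1]###__   (p2,1)→(p1,_,-1)
state=p1 head=2 tape=#0[0]_###__   (p1,0)→(p2,0,+1)
state=p2 head=3 tape=#00[_]###__   (p2,_)→(p1,1,+1)
state=p1 head=4 tape=#001[#]##__   (p1,#)→(p0,0,+1)
state=p0 head=5 tape=#0010[#]#__   (p0,#)→(p0,#,+1)
state=p0 head=6 tape=#0010#[#]__   (p0,#)→(p0,#,+1)
state=p0 head=7 tape=#0010##[_]_   (p0,_)→(p1,_,-1)
state=p1 head=6 tape=#0010#[#]__   (p1,#)→(p0,0,+1)
state=p0 head=7 tape=#0010#0[_]_   (p0,_)→(p1,_,-1)
state=p1 head=6 tape=#0010#[0]__   (p1,0)→(p2,0,+1)
state=p2 head=7 tape=#0010#0[_]_   (p2,_)→(p1,1,+1)
state=p1 head=8 tape=#0010#01[_]
The non-blank tape span at halt is #0010#01.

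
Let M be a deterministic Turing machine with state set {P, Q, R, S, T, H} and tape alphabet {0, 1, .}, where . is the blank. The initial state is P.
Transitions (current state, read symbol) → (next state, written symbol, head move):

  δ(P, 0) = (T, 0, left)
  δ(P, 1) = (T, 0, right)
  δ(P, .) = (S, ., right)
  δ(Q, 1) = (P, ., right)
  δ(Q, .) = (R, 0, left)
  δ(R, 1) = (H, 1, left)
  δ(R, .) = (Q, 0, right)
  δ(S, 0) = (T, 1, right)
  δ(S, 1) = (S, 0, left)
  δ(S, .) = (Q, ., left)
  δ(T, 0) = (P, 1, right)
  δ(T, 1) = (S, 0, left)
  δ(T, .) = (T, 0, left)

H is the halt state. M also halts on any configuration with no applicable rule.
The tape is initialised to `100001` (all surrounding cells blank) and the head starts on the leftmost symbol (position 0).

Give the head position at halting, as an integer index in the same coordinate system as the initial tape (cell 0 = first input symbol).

-2

P | ...[1]00001   read 1 → write 0, move right, go to T
T | ...0[0]0001   read 0 → write 1, move right, go to P
P | ...01[0]001   read 0 → write 0, move left, go to T
T | ...0[1]0001   read 1 → write 0, move left, go to S
S | ...[0]00001   read 0 → write 1, move right, go to T
T | ...1[0]0001   read 0 → write 1, move right, go to P
P | ...11[0]001   read 0 → write 0, move left, go to T
T | ...1[1]0001   read 1 → write 0, move left, go to S
S | ...[1]00001   read 1 → write 0, move left, go to S
S | ..[.]000001   read . → write ., move left, go to Q
Q | .[.].000001   read . → write 0, move left, go to R
R | [.]0.000001   read . → write 0, move right, go to Q
Q | 0[0].000001
At halt the head is at cell -2.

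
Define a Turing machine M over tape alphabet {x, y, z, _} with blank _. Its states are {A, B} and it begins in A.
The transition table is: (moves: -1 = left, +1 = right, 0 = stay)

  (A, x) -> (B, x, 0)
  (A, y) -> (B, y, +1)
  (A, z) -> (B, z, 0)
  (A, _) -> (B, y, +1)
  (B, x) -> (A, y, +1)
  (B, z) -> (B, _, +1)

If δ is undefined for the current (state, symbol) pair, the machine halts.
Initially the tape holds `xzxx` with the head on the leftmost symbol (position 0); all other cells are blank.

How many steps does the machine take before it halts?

A | [x]zxx__   read x → write x, move 0, go to B
B | [x]zxx__   read x → write y, move +1, go to A
A | y[z]xx__   read z → write z, move 0, go to B
B | y[z]xx__   read z → write _, move +1, go to B
B | y_[x]x__   read x → write y, move +1, go to A
A | y_y[x]__   read x → write x, move 0, go to B
B | y_y[x]__   read x → write y, move +1, go to A
A | y_yy[_]_   read _ → write y, move +1, go to B
B | y_yyy[_]
M halts after 8 transitions.

8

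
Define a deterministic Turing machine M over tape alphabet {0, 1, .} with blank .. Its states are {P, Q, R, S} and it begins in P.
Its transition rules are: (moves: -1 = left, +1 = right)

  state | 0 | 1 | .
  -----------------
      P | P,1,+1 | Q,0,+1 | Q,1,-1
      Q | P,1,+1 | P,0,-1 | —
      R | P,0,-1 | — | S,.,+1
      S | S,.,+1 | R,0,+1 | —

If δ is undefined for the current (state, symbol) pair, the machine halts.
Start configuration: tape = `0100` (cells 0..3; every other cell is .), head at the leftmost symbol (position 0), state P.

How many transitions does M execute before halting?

9

P | [0]100..   read 0 → write 1, move +1, go to P
P | 1[1]00..   read 1 → write 0, move +1, go to Q
Q | 10[0]0..   read 0 → write 1, move +1, go to P
P | 101[0]..   read 0 → write 1, move +1, go to P
P | 1011[.].   read . → write 1, move -1, go to Q
Q | 101[1]1.   read 1 → write 0, move -1, go to P
P | 10[1]01.   read 1 → write 0, move +1, go to Q
Q | 100[0]1.   read 0 → write 1, move +1, go to P
P | 1001[1].   read 1 → write 0, move +1, go to Q
Q | 10010[.]
M halts after 9 transitions.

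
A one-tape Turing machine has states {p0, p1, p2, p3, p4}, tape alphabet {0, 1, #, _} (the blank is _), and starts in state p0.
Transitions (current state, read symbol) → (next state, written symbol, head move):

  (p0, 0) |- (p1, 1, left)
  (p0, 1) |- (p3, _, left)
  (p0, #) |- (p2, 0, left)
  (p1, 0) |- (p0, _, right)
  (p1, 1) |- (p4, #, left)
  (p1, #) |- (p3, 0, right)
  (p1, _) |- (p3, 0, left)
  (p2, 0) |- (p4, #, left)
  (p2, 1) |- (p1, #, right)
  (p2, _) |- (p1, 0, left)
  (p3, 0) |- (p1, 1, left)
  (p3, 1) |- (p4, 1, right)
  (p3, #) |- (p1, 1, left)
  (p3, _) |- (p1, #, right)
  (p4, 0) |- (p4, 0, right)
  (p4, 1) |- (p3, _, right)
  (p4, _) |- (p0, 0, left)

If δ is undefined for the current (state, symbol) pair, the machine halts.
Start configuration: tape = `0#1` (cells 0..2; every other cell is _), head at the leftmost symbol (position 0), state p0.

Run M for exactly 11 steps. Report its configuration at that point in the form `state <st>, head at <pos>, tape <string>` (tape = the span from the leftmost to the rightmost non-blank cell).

state p4, head at 1, tape 010#1

p0 | __[0]#1   read 0 → write 1, move left, go to p1
p1 | _[_]1#1   read _ → write 0, move left, go to p3
p3 | [_]01#1   read _ → write #, move right, go to p1
p1 | #[0]1#1   read 0 → write _, move right, go to p0
p0 | #_[1]#1   read 1 → write _, move left, go to p3
p3 | #[_]_#1   read _ → write #, move right, go to p1
p1 | ##[_]#1   read _ → write 0, move left, go to p3
p3 | #[#]0#1   read # → write 1, move left, go to p1
p1 | [#]10#1   read # → write 0, move right, go to p3
p3 | 0[1]0#1   read 1 → write 1, move right, go to p4
p4 | 01[0]#1   read 0 → write 0, move right, go to p4
p4 | 010[#]1
After 11 steps: state p4, head at 1, tape 010#1.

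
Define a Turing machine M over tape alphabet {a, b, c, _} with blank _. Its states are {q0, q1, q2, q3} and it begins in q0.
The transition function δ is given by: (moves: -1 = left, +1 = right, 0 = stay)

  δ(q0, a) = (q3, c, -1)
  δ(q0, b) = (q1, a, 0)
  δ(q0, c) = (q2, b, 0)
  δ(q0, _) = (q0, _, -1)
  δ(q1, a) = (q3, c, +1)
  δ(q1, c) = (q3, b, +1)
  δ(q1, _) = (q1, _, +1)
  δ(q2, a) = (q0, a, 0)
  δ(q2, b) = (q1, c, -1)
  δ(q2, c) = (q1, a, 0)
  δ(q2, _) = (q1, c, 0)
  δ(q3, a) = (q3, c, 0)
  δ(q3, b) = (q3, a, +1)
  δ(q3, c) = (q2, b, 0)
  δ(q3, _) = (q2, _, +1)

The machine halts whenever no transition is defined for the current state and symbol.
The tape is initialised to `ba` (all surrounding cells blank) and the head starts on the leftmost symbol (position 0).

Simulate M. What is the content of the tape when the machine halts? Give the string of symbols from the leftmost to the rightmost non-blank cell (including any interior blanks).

bc

state=q0 head=0 tape=[b]a   (q0,b)→(q1,a,0)
state=q1 head=0 tape=[a]a   (q1,a)→(q3,c,+1)
state=q3 head=1 tape=c[a]   (q3,a)→(q3,c,0)
state=q3 head=1 tape=c[c]   (q3,c)→(q2,b,0)
state=q2 head=1 tape=c[b]   (q2,b)→(q1,c,-1)
state=q1 head=0 tape=[c]c   (q1,c)→(q3,b,+1)
state=q3 head=1 tape=b[c]   (q3,c)→(q2,b,0)
state=q2 head=1 tape=b[b]   (q2,b)→(q1,c,-1)
state=q1 head=0 tape=[b]c
The non-blank tape span at halt is bc.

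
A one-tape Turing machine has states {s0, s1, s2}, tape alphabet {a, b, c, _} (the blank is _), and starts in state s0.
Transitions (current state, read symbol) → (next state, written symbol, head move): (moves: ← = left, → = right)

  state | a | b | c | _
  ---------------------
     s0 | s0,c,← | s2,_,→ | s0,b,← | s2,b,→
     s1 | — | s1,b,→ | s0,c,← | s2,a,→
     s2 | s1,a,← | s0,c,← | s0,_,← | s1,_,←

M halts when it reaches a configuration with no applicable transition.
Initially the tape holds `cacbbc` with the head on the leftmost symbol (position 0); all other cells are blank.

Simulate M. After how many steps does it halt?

10

s0 | _[c]acbbc   read c → write b, move ←, go to s0
s0 | [_]bacbbc   read _ → write b, move →, go to s2
s2 | b[b]acbbc   read b → write c, move ←, go to s0
s0 | [b]cacbbc   read b → write _, move →, go to s2
s2 | _[c]acbbc   read c → write _, move ←, go to s0
s0 | [_]_acbbc   read _ → write b, move →, go to s2
s2 | b[_]acbbc   read _ → write _, move ←, go to s1
s1 | [b]_acbbc   read b → write b, move →, go to s1
s1 | b[_]acbbc   read _ → write a, move →, go to s2
s2 | ba[a]cbbc   read a → write a, move ←, go to s1
s1 | b[a]acbbc
M halts after 10 transitions.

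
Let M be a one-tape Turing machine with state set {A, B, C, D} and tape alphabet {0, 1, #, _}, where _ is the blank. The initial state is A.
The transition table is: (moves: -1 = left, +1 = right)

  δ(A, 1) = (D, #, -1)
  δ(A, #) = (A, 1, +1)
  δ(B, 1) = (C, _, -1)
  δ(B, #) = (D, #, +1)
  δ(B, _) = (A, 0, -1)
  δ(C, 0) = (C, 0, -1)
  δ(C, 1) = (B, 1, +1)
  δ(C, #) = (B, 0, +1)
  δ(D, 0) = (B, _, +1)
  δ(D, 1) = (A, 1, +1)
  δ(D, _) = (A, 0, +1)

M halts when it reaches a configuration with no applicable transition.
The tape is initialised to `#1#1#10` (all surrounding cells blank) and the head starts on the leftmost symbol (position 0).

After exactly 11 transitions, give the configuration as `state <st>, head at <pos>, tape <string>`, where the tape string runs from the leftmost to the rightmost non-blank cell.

state A, head at 5, tape 11111#0

state=A head=0 tape=[#]1#1#10   (A,#)→(A,1,+1)
state=A head=1 tape=1[1]#1#10   (A,1)→(D,#,-1)
state=D head=0 tape=[1]##1#10   (D,1)→(A,1,+1)
state=A head=1 tape=1[#]#1#10   (A,#)→(A,1,+1)
state=A head=2 tape=11[#]1#10   (A,#)→(A,1,+1)
state=A head=3 tape=111[1]#10   (A,1)→(D,#,-1)
state=D head=2 tape=11[1]##10   (D,1)→(A,1,+1)
state=A head=3 tape=111[#]#10   (A,#)→(A,1,+1)
state=A head=4 tape=1111[#]10   (A,#)→(A,1,+1)
state=A head=5 tape=11111[1]0   (A,1)→(D,#,-1)
state=D head=4 tape=1111[1]#0   (D,1)→(A,1,+1)
state=A head=5 tape=11111[#]0
After 11 steps: state A, head at 5, tape 11111#0.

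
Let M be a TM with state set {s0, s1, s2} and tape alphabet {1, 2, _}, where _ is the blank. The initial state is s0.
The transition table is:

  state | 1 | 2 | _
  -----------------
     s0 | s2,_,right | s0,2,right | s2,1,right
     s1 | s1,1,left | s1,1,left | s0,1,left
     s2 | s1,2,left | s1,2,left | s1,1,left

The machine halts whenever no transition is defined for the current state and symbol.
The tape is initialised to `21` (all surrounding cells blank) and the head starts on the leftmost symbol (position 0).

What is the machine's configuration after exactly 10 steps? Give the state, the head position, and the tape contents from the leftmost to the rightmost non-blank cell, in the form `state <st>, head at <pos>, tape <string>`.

state=s0 head=0 tape=[2]1_   (s0,2)→(s0,2,right)
state=s0 head=1 tape=2[1]_   (s0,1)→(s2,_,right)
state=s2 head=2 tape=2_[_]   (s2,_)→(s1,1,left)
state=s1 head=1 tape=2[_]1   (s1,_)→(s0,1,left)
state=s0 head=0 tape=[2]11   (s0,2)→(s0,2,right)
state=s0 head=1 tape=2[1]1   (s0,1)→(s2,_,right)
state=s2 head=2 tape=2_[1]   (s2,1)→(s1,2,left)
state=s1 head=1 tape=2[_]2   (s1,_)→(s0,1,left)
state=s0 head=0 tape=[2]12   (s0,2)→(s0,2,right)
state=s0 head=1 tape=2[1]2   (s0,1)→(s2,_,right)
state=s2 head=2 tape=2_[2]
After 10 steps: state s2, head at 2, tape 2_2.

state s2, head at 2, tape 2_2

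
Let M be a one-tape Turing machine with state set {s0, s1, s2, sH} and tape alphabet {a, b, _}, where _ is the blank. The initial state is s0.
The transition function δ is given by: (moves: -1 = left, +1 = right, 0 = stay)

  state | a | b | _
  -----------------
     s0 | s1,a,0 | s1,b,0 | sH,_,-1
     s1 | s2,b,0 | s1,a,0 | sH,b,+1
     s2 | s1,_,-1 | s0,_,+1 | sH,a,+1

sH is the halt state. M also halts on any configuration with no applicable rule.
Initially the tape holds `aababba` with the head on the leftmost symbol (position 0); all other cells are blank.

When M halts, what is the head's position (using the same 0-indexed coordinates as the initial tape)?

s0 | [a]ababba_   read a → write a, move 0, go to s1
s1 | [a]ababba_   read a → write b, move 0, go to s2
s2 | [b]ababba_   read b → write _, move +1, go to s0
s0 | _[a]babba_   read a → write a, move 0, go to s1
s1 | _[a]babba_   read a → write b, move 0, go to s2
s2 | _[b]babba_   read b → write _, move +1, go to s0
s0 | __[b]abba_   read b → write b, move 0, go to s1
s1 | __[b]abba_   read b → write a, move 0, go to s1
s1 | __[a]abba_   read a → write b, move 0, go to s2
s2 | __[b]abba_   read b → write _, move +1, go to s0
s0 | ___[a]bba_   read a → write a, move 0, go to s1
s1 | ___[a]bba_   read a → write b, move 0, go to s2
s2 | ___[b]bba_   read b → write _, move +1, go to s0
s0 | ____[b]ba_   read b → write b, move 0, go to s1
s1 | ____[b]ba_   read b → write a, move 0, go to s1
s1 | ____[a]ba_   read a → write b, move 0, go to s2
s2 | ____[b]ba_   read b → write _, move +1, go to s0
s0 | _____[b]a_   read b → write b, move 0, go to s1
s1 | _____[b]a_   read b → write a, move 0, go to s1
s1 | _____[a]a_   read a → write b, move 0, go to s2
s2 | _____[b]a_   read b → write _, move +1, go to s0
s0 | ______[a]_   read a → write a, move 0, go to s1
s1 | ______[a]_   read a → write b, move 0, go to s2
s2 | ______[b]_   read b → write _, move +1, go to s0
s0 | _______[_]   read _ → write _, move -1, go to sH
sH | ______[_]_
At halt the head is at cell 6.

6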